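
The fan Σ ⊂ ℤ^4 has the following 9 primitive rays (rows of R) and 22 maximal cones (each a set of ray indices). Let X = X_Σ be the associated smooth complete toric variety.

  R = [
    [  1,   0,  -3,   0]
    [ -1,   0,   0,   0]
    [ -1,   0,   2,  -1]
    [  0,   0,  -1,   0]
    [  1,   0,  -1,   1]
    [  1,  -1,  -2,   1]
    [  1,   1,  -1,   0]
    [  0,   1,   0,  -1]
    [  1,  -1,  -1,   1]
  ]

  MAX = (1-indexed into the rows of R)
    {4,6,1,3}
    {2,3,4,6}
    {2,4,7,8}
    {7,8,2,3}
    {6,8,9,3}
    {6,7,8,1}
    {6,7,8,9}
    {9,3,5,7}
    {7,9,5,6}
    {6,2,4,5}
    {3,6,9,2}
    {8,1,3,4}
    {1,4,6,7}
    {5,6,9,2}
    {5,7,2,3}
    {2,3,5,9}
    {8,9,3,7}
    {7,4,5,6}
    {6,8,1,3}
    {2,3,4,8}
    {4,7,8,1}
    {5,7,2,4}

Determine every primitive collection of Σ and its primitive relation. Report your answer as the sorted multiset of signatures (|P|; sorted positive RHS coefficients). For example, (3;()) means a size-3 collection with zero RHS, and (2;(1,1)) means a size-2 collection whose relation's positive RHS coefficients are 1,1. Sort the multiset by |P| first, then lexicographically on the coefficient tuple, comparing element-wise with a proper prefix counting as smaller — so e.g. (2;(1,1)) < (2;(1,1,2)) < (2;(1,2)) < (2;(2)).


15 collections generate NE(X_Σ); each relation:

  {4,9}:  v_{4} + v_{9} = v_{6} ; sig = (2;(1))
  {5,8}:  v_{5} + v_{8} = v_{7} ; sig = (2;(1))
  {1,5}:  v_{1} + v_{5} = v_{4} + v_{6} + v_{7} ; sig = (2;(1,1,1))
  {1,9}:  v_{1} + v_{9} = 2·v_{6} + v_{8} ; sig = (2;(1,2))
  {1,2}:  v_{1} + v_{2} = 3·v_{4} ; sig = (2;(3))
  {3,4,5}:  v_{3} + v_{4} + v_{5} = 0 ; sig = (3;())
  {2,8,9}:  v_{2} + v_{8} + v_{9} = v_{4} ; sig = (3;(1))
  {3,4,7}:  v_{3} + v_{4} + v_{7} = v_{8} ; sig = (3;(1))
  {3,5,6}:  v_{3} + v_{5} + v_{6} = v_{9} ; sig = (3;(1))
  {4,6,8}:  v_{4} + v_{6} + v_{8} = v_{1} ; sig = (3;(1))
  {2,7,9}:  v_{2} + v_{7} + v_{9} = v_{4} + v_{5} ; sig = (3;(1,1))
  {3,6,7}:  v_{3} + v_{6} + v_{7} = v_{8} + v_{9} ; sig = (3;(1,1))
  {1,3,7}:  v_{1} + v_{3} + v_{7} = v_{6} + 2·v_{8} ; sig = (3;(1,2))
  {2,6,7}:  v_{2} + v_{6} + v_{7} = 2·v_{4} + v_{5} ; sig = (3;(1,2))
  {2,6,8}:  v_{2} + v_{6} + v_{8} = 2·v_{4} ; sig = (3;(2))

Hence PRS(X_Σ) =
{ (2;(1)) ×2,  (2;(1,1,1)),  (2;(1,2)),  (2;(3)),  (3;()),  (3;(1)) ×4,  (3;(1,1)) ×2,  (3;(1,2)) ×2,  (3;(2)) }


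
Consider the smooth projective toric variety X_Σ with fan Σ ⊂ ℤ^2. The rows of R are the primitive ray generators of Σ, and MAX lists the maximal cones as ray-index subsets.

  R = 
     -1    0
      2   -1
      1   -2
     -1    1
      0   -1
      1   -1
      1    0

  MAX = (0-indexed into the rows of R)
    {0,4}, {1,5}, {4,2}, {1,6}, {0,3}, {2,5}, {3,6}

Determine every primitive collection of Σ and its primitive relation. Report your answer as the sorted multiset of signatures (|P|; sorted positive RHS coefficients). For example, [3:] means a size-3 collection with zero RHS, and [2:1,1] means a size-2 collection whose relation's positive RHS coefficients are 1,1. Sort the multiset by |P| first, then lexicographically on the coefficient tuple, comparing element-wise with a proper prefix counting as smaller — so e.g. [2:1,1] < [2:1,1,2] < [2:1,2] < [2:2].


Δ(Σ) — 7 vertices, 14 min non-faces:

  {0,6}:  v_{0} + v_{6} = 0  ⇒ sig = [2:]
  {3,5}:  v_{3} + v_{5} = 0  ⇒ sig = [2:]
  {0,1}:  v_{0} + v_{1} = v_{5}  ⇒ sig = [2:1]
  {0,5}:  v_{0} + v_{5} = v_{4}  ⇒ sig = [2:1]
  {1,3}:  v_{1} + v_{3} = v_{6}  ⇒ sig = [2:1]
  {2,3}:  v_{2} + v_{3} = v_{4}  ⇒ sig = [2:1]
  {3,4}:  v_{3} + v_{4} = v_{0}  ⇒ sig = [2:1]
  {4,5}:  v_{4} + v_{5} = v_{2}  ⇒ sig = [2:1]
  {4,6}:  v_{4} + v_{6} = v_{5}  ⇒ sig = [2:1]
  {5,6}:  v_{5} + v_{6} = v_{1}  ⇒ sig = [2:1]
  {0,2}:  v_{0} + v_{2} = 2·v_{4}  ⇒ sig = [2:2]
  {1,4}:  v_{1} + v_{4} = 2·v_{5}  ⇒ sig = [2:2]
  {2,6}:  v_{2} + v_{6} = 2·v_{5}  ⇒ sig = [2:2]
  {1,2}:  v_{1} + v_{2} = 3·v_{5}  ⇒ sig = [2:3]

Sorted signature multiset PRS(X):
    [2:]
    [2:]
    [2:1]
    [2:1]
    [2:1]
    [2:1]
    [2:1]
    [2:1]
    [2:1]
    [2:1]
    [2:2]
    [2:2]
    [2:2]
    [2:3]


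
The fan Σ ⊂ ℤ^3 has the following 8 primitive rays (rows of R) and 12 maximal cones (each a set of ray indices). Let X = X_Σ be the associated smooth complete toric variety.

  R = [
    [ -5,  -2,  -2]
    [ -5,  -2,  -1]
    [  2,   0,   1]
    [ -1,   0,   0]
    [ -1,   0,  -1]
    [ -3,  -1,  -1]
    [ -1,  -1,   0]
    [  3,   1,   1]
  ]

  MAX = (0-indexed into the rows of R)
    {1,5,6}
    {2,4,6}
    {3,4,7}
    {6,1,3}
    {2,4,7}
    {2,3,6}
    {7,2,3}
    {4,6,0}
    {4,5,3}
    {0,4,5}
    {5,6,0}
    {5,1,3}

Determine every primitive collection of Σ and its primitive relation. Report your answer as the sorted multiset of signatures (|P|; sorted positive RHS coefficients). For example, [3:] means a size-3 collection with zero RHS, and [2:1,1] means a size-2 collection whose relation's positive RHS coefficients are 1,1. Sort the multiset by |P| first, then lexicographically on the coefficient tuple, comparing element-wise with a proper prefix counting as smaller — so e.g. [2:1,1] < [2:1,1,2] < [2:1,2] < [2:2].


14 minimal non-faces of Δ(Σ) (on 8 rays):

  P={5,7}:  v_{5} + v_{7} = 0  ⟹  sig = [2:]
  P={2,5}:  v_{2} + v_{5} = v_{6}  ⟹  sig = [2:1]
  P={6,7}:  v_{6} + v_{7} = v_{2}  ⟹  sig = [2:1]
  P={0,7}:  v_{0} + v_{7} = v_{4} + v_{6}  ⟹  sig = [2:1,1]
  P={1,7}:  v_{1} + v_{7} = v_{3} + v_{6}  ⟹  sig = [2:1,1]
  P={0,2}:  v_{0} + v_{2} = v_{4} + 2·v_{6}  ⟹  sig = [2:1,2]
  P={1,2}:  v_{1} + v_{2} = v_{3} + 2·v_{6}  ⟹  sig = [2:1,2]
  P={0,1}:  v_{0} + v_{1} = 3·v_{5} + v_{6}  ⟹  sig = [2:1,3]
  P={0,3}:  v_{0} + v_{3} = 2·v_{5}  ⟹  sig = [2:2]
  P={1,4}:  v_{1} + v_{4} = 2·v_{5}  ⟹  sig = [2:2]
  P={2,3,4}:  v_{2} + v_{3} + v_{4} = 0  ⟹  sig = [3:]
  P={3,4,6}:  v_{3} + v_{4} + v_{6} = v_{5}  ⟹  sig = [3:1]
  P={3,5,6}:  v_{3} + v_{5} + v_{6} = v_{1}  ⟹  sig = [3:1]
  P={4,5,6}:  v_{4} + v_{5} + v_{6} = v_{0}  ⟹  sig = [3:1]

Signatures (|P|; sorted positive RHS coefficients), sorted:
    [2:]
    [2:1]
    [2:1]
    [2:1,1]
    [2:1,1]
    [2:1,2]
    [2:1,2]
    [2:1,3]
    [2:2]
    [2:2]
    [3:]
    [3:1]
    [3:1]
    [3:1]


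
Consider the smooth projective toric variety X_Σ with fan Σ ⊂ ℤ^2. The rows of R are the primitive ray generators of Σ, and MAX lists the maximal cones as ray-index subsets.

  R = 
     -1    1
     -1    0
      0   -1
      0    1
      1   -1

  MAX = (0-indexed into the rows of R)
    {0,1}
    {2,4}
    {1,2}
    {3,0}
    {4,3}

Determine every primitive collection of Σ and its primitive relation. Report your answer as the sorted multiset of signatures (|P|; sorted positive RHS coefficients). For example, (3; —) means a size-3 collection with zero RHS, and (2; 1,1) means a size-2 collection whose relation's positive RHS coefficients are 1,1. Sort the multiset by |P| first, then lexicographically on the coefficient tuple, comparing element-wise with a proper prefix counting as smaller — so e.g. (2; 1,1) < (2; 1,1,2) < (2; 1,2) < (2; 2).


|primitive collections| = 5. Relations:

  • {0,4}:  v_{0} + v_{4} = 0  ⇒ sig = (2; —)
  • {2,3}:  v_{2} + v_{3} = 0  ⇒ sig = (2; —)
  • {0,2}:  v_{0} + v_{2} = v_{1}  ⇒ sig = (2; 1)
  • {1,3}:  v_{1} + v_{3} = v_{0}  ⇒ sig = (2; 1)
  • {1,4}:  v_{1} + v_{4} = v_{2}  ⇒ sig = (2; 1)

Signatures (|P|; sorted positive RHS coefficients), sorted:
    |P|=2: 5 collections, coeffs (), (), (1), (1), (1)


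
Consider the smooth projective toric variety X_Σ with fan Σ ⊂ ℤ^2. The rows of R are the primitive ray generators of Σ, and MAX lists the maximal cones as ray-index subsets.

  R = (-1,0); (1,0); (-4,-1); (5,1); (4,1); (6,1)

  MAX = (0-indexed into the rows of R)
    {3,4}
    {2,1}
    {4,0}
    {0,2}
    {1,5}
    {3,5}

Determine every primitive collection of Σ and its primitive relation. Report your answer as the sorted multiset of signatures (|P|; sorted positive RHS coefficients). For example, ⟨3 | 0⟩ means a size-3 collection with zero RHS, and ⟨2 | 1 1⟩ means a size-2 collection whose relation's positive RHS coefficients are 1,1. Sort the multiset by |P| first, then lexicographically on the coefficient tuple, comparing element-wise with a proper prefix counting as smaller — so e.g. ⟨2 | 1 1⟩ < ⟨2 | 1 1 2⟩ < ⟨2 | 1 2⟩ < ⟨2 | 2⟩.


|primitive collections| = 9. Relations:

  • {0,1}:  v_{0} + v_{1} = 0  →  sig = ⟨2 | 0⟩
  • {2,4}:  v_{2} + v_{4} = 0  →  sig = ⟨2 | 0⟩
  • {0,3}:  v_{0} + v_{3} = v_{4}  →  sig = ⟨2 | 1⟩
  • {0,5}:  v_{0} + v_{5} = v_{3}  →  sig = ⟨2 | 1⟩
  • {1,3}:  v_{1} + v_{3} = v_{5}  →  sig = ⟨2 | 1⟩
  • {1,4}:  v_{1} + v_{4} = v_{3}  →  sig = ⟨2 | 1⟩
  • {2,3}:  v_{2} + v_{3} = v_{1}  →  sig = ⟨2 | 1⟩
  • {2,5}:  v_{2} + v_{5} = 2·v_{1}  →  sig = ⟨2 | 2⟩
  • {4,5}:  v_{4} + v_{5} = 2·v_{3}  →  sig = ⟨2 | 2⟩

so the primitive-relation signature multiset is
[⟨2 | 0⟩, ⟨2 | 0⟩, ⟨2 | 1⟩, ⟨2 | 1⟩, ⟨2 | 1⟩, ⟨2 | 1⟩, ⟨2 | 1⟩, ⟨2 | 2⟩, ⟨2 | 2⟩]


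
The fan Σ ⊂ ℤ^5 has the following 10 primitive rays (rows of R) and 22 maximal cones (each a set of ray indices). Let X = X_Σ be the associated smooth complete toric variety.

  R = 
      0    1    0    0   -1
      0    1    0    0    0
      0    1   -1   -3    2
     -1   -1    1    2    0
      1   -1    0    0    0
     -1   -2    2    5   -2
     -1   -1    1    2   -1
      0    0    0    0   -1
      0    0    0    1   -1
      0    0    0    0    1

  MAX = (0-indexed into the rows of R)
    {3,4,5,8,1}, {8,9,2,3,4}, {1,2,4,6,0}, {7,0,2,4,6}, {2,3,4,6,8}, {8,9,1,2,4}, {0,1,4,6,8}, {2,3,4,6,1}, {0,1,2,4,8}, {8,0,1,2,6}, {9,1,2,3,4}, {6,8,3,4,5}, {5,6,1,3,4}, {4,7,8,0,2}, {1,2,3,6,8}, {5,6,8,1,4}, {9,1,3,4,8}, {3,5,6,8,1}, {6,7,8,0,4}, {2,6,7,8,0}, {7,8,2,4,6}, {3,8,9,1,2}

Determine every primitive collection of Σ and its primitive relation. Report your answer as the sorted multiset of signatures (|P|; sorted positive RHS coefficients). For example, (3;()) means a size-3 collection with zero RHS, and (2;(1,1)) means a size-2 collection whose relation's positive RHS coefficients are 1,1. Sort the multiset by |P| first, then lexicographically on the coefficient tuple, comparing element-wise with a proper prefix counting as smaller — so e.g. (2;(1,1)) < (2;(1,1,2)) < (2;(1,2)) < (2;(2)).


Σ has 14 primitive collections:

  P={7,9}:  v_{7} + v_{9} = 0  →  sig = (2;())
  P={0,9}:  v_{0} + v_{9} = v_{1}  →  sig = (2;(1))
  P={1,7}:  v_{1} + v_{7} = v_{0}  →  sig = (2;(1))
  P={2,5}:  v_{2} + v_{5} = v_{3}  →  sig = (2;(1))
  P={3,7}:  v_{3} + v_{7} = v_{6}  →  sig = (2;(1))
  P={6,9}:  v_{6} + v_{9} = v_{3}  →  sig = (2;(1))
  P={0,3}:  v_{0} + v_{3} = v_{1} + v_{6}  →  sig = (2;(1,1))
  P={5,7}:  v_{5} + v_{7} = v_{1} + v_{4} + 2·v_{6} + v_{8}  →  sig = (2;(1,1,1,2))
  P={5,9}:  v_{5} + v_{9} = v_{1} + 2·v_{3} + v_{4} + v_{8}  →  sig = (2;(1,1,1,2))
  P={0,5}:  v_{0} + v_{5} = 2·v_{1} + v_{4} + 2·v_{6} + v_{8}  →  sig = (2;(1,1,2,2))
  P={1,2,4,6,8}:  v_{1} + v_{2} + v_{4} + v_{6} + v_{8} = 0  →  sig = (5;())
  P={0,2,4,6,8}:  v_{0} + v_{2} + v_{4} + v_{6} + v_{8} = v_{7}  →  sig = (5;(1))
  P={1,2,3,4,8}:  v_{1} + v_{2} + v_{3} + v_{4} + v_{8} = v_{9}  →  sig = (5;(1))
  P={1,3,4,6,8}:  v_{1} + v_{3} + v_{4} + v_{6} + v_{8} = v_{5}  →  sig = (5;(1))

so the primitive-relation signature multiset is
[(2;()), (2;(1)), (2;(1)), (2;(1)), (2;(1)), (2;(1)), (2;(1,1)), (2;(1,1,1,2)), (2;(1,1,1,2)), (2;(1,1,2,2)), (5;()), (5;(1)), (5;(1)), (5;(1))]


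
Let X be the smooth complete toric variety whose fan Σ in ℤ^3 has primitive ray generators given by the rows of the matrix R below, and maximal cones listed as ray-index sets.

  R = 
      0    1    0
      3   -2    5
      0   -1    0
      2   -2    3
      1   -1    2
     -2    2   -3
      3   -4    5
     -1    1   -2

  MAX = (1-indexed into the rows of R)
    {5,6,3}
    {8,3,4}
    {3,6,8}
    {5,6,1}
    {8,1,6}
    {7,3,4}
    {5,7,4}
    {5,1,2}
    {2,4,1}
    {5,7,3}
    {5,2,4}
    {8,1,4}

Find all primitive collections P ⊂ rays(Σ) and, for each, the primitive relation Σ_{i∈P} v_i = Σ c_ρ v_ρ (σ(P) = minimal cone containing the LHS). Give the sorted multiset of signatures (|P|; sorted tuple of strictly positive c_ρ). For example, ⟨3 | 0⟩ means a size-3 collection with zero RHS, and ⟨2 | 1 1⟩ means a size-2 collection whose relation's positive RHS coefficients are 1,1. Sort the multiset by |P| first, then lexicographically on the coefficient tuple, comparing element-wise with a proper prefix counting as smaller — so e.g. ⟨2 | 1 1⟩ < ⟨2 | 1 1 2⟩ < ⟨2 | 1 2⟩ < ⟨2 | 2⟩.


12 minimal non-faces of Δ(Σ) (on 8 rays):

  • {1,3}:  v_{1} + v_{3} = 0  ⇒ sig = ⟨2 | 0⟩
  • {4,6}:  v_{4} + v_{6} = 0  ⇒ sig = ⟨2 | 0⟩
  • {5,8}:  v_{5} + v_{8} = 0  ⇒ sig = ⟨2 | 0⟩
  • {1,7}:  v_{1} + v_{7} = v_{4} + v_{5}  ⇒ sig = ⟨2 | 1 1⟩
  • {2,3}:  v_{2} + v_{3} = v_{4} + v_{5}  ⇒ sig = ⟨2 | 1 1⟩
  • {2,6}:  v_{2} + v_{6} = v_{1} + v_{5}  ⇒ sig = ⟨2 | 1 1⟩
  • {2,8}:  v_{2} + v_{8} = v_{1} + v_{4}  ⇒ sig = ⟨2 | 1 1⟩
  • {6,7}:  v_{6} + v_{7} = v_{3} + v_{5}  ⇒ sig = ⟨2 | 1 1⟩
  • {7,8}:  v_{7} + v_{8} = v_{3} + v_{4}  ⇒ sig = ⟨2 | 1 1⟩
  • {2,7}:  v_{2} + v_{7} = 2·v_{4} + 2·v_{5}  ⇒ sig = ⟨2 | 2 2⟩
  • {1,4,5}:  v_{1} + v_{4} + v_{5} = v_{2}  ⇒ sig = ⟨3 | 1⟩
  • {3,4,5}:  v_{3} + v_{4} + v_{5} = v_{7}  ⇒ sig = ⟨3 | 1⟩

Signatures (|P|; sorted positive RHS coefficients), sorted:
    ⟨2 | 0⟩
    ⟨2 | 0⟩
    ⟨2 | 0⟩
    ⟨2 | 1 1⟩
    ⟨2 | 1 1⟩
    ⟨2 | 1 1⟩
    ⟨2 | 1 1⟩
    ⟨2 | 1 1⟩
    ⟨2 | 1 1⟩
    ⟨2 | 2 2⟩
    ⟨3 | 1⟩
    ⟨3 | 1⟩


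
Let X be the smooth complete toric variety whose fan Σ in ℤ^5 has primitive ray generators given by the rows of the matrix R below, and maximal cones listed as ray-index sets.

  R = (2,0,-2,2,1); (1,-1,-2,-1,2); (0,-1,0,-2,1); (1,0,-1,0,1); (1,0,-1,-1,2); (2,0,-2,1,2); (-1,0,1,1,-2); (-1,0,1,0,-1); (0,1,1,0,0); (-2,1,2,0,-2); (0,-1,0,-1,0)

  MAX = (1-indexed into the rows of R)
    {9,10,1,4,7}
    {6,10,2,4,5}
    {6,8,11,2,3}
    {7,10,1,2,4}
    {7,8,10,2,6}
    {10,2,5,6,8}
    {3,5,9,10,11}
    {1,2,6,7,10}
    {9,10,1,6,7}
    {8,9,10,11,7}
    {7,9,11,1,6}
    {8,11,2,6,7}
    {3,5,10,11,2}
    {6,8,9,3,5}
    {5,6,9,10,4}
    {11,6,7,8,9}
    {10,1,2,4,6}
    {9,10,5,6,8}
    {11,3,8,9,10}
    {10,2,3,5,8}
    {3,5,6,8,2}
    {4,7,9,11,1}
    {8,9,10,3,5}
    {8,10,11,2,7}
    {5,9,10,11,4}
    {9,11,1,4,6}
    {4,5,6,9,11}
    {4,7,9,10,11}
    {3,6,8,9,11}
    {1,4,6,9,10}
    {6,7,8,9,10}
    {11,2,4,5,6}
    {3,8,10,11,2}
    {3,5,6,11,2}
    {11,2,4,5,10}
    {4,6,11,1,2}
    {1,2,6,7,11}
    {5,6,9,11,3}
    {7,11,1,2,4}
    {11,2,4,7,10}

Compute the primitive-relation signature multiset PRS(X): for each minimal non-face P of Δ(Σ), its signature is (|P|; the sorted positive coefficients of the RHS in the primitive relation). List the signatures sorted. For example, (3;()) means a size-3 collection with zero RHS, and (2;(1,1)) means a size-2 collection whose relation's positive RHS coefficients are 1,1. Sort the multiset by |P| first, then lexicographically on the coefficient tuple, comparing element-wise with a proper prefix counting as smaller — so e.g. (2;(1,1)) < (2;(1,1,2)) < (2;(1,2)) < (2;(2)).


Minimal non-faces — 13 found among 11 rays, 40 max cones:

  • {4,8}:  v_{4} + v_{8} = 0  ⟹  sig = (2;())
  • {5,7}:  v_{5} + v_{7} = 0  ⟹  sig = (2;())
  • {2,9}:  v_{2} + v_{9} = v_{5}  ⟹  sig = (2;(1))
  • {1,3}:  v_{1} + v_{3} = v_{6} + v_{11}  ⟹  sig = (2;(1,1))
  • {1,5}:  v_{1} + v_{5} = v_{4} + v_{6}  ⟹  sig = (2;(1,1))
  • {1,8}:  v_{1} + v_{8} = v_{6} + v_{7}  ⟹  sig = (2;(1,1))
  • {3,4}:  v_{3} + v_{4} = v_{5} + v_{11}  ⟹  sig = (2;(1,1))
  • {3,7}:  v_{3} + v_{7} = v_{8} + v_{11}  ⟹  sig = (2;(1,1))
  • {6,10,11}:  v_{6} + v_{10} + v_{11} = 0  ⟹  sig = (3;())
  • {4,6,7}:  v_{4} + v_{6} + v_{7} = v_{1}  ⟹  sig = (3;(1))
  • {5,8,11}:  v_{5} + v_{8} + v_{11} = v_{3}  ⟹  sig = (3;(1))
  • {1,10,11}:  v_{1} + v_{10} + v_{11} = v_{4} + v_{7}  ⟹  sig = (3;(1,1))
  • {3,6,10}:  v_{3} + v_{6} + v_{10} = v_{5} + v_{8}  ⟹  sig = (3;(1,1))

Signatures (|P|; sorted positive RHS coefficients), sorted:
    |P|=2: 8 collections, coeffs (), (), (1), (1,1), (1,1), (1,1), (1,1), (1,1)
    |P|=3: 5 collections, coeffs (), (1), (1), (1,1), (1,1)


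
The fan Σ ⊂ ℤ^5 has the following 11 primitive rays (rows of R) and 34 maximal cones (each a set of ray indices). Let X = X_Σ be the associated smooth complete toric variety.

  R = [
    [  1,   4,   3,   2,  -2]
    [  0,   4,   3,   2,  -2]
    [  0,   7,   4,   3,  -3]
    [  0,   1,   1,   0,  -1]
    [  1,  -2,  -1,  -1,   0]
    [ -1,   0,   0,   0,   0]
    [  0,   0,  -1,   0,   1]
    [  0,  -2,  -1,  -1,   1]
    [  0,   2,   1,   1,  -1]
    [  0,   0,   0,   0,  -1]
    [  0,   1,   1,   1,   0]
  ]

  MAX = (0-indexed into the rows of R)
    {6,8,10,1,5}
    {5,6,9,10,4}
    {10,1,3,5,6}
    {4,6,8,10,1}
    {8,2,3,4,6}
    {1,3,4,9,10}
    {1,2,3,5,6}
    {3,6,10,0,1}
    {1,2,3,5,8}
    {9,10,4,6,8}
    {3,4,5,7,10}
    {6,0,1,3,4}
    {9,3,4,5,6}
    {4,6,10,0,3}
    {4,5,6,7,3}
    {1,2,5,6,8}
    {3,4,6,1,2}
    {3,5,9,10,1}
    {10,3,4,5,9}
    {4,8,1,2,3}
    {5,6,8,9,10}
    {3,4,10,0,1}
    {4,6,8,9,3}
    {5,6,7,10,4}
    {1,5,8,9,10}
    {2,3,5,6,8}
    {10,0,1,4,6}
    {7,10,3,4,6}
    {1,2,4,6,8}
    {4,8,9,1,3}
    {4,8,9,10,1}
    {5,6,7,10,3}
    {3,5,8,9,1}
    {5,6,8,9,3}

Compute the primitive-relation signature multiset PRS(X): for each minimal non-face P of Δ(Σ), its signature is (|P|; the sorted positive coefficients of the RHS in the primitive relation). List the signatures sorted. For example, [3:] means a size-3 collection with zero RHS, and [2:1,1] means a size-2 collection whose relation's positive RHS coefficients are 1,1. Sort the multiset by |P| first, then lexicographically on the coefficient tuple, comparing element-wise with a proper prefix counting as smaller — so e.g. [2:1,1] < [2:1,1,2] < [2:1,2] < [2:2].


20 minimal non-faces of Δ(Σ) (on 11 rays):

  P = {7,8}:  v_{7} + v_{8} = 0  →  sig = [2:]
  P = {0,5}:  v_{0} + v_{5} = v_{1}  →  sig = [2:1]
  P = {1,7}:  v_{1} + v_{7} = v_{3} + v_{10}  →  sig = [2:1,1]
  P = {7,9}:  v_{7} + v_{9} = v_{4} + v_{5}  →  sig = [2:1,1]
  P = {0,9}:  v_{0} + v_{9} = v_{1} + v_{4} + v_{8}  →  sig = [2:1,1,1]
  P = {2,7}:  v_{2} + v_{7} = v_{1} + v_{3} + v_{6}  →  sig = [2:1,1,1]
  P = {0,8}:  v_{0} + v_{8} = 2·v_{1} + v_{4} + v_{6}  →  sig = [2:1,1,2]
  P = {0,7}:  v_{0} + v_{7} = 2·v_{3} + v_{4} + v_{6} + 2·v_{10}  →  sig = [2:1,1,2,2]
  P = {0,2}:  v_{0} + v_{2} = 3·v_{1} + v_{3} + v_{4} + 2·v_{6}  →  sig = [2:1,1,2,3]
  P = {2,10}:  v_{2} + v_{10} = 2·v_{1} + v_{6}  →  sig = [2:1,2]
  P = {2,9}:  v_{2} + v_{9} = v_{3} + 3·v_{8}  →  sig = [2:1,3]
  P = {3,8,10}:  v_{3} + v_{8} + v_{10} = v_{1}  →  sig = [3:1]
  P = {4,5,8}:  v_{4} + v_{5} + v_{8} = v_{9}  →  sig = [3:1]
  P = {1,4,5}:  v_{1} + v_{4} + v_{5} = v_{3} + v_{9} + v_{10}  →  sig = [3:1,1,1]
  P = {2,4,5}:  v_{2} + v_{4} + v_{5} = v_{3} + 2·v_{8}  →  sig = [3:1,2]
  P = {1,6,9}:  v_{1} + v_{6} + v_{9} = 2·v_{8}  →  sig = [3:2]
  P = {1,3,6,8}:  v_{1} + v_{3} + v_{6} + v_{8} = v_{2}  →  sig = [4:1]
  P = {3,6,9,10}:  v_{3} + v_{6} + v_{9} + v_{10} = v_{8}  →  sig = [4:1]
  P = {3,4,5,6,10}:  v_{3} + v_{4} + v_{5} + v_{6} + v_{10} = 0  →  sig = [5:]
  P = {1,3,4,6,10}:  v_{1} + v_{3} + v_{4} + v_{6} + v_{10} = v_{0}  →  sig = [5:1]

Signatures (|P|; sorted positive RHS coefficients), sorted:
{ [2:],  [2:1],  [2:1,1] ×2,  [2:1,1,1] ×2,  [2:1,1,2],  [2:1,1,2,2],  [2:1,1,2,3],  [2:1,2],  [2:1,3],  [3:1] ×2,  [3:1,1,1],  [3:1,2],  [3:2],  [4:1] ×2,  [5:],  [5:1] }


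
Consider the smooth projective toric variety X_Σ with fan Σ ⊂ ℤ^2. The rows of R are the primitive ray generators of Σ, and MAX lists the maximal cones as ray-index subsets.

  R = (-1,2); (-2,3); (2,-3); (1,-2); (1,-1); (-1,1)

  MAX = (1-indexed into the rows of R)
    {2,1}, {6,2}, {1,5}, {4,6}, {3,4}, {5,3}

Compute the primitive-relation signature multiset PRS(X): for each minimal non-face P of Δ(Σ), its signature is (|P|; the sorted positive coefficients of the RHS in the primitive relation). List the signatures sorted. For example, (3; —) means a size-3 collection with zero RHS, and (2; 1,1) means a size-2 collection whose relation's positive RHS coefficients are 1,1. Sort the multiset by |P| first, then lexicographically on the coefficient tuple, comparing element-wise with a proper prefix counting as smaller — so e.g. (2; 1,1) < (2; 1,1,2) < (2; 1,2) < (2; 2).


9 minimal non-faces of Δ(Σ) (on 6 rays):

  {1,4}:  v_{1} + v_{4} = 0 — sig = (2; —)
  {2,3}:  v_{2} + v_{3} = 0 — sig = (2; —)
  {5,6}:  v_{5} + v_{6} = 0 — sig = (2; —)
  {1,3}:  v_{1} + v_{3} = v_{5} — sig = (2; 1)
  {1,6}:  v_{1} + v_{6} = v_{2} — sig = (2; 1)
  {2,4}:  v_{2} + v_{4} = v_{6} — sig = (2; 1)
  {2,5}:  v_{2} + v_{5} = v_{1} — sig = (2; 1)
  {3,6}:  v_{3} + v_{6} = v_{4} — sig = (2; 1)
  {4,5}:  v_{4} + v_{5} = v_{3} — sig = (2; 1)

so the primitive-relation signature multiset is
    |P|=2: 9 collections, coeffs (), (), (), (1), (1), (1), (1), (1), (1)


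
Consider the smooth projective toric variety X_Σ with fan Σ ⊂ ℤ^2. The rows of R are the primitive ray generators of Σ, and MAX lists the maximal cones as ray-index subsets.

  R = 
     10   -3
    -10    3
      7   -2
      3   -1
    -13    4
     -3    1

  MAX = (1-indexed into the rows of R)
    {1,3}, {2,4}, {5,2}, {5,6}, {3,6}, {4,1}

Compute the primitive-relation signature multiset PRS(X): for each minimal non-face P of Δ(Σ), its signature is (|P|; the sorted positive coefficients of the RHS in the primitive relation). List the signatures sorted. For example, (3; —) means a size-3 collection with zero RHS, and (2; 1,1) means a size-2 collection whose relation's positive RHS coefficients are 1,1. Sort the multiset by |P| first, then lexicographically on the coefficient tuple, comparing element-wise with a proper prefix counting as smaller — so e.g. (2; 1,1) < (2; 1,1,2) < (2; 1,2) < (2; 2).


|primitive collections| = 9. Relations:

  • {1,2}:  v_{1} + v_{2} = 0 ; sig = (2; —)
  • {4,6}:  v_{4} + v_{6} = 0 ; sig = (2; —)
  • {1,5}:  v_{1} + v_{5} = v_{6} ; sig = (2; 1)
  • {1,6}:  v_{1} + v_{6} = v_{3} ; sig = (2; 1)
  • {2,3}:  v_{2} + v_{3} = v_{6} ; sig = (2; 1)
  • {2,6}:  v_{2} + v_{6} = v_{5} ; sig = (2; 1)
  • {3,4}:  v_{3} + v_{4} = v_{1} ; sig = (2; 1)
  • {4,5}:  v_{4} + v_{5} = v_{2} ; sig = (2; 1)
  • {3,5}:  v_{3} + v_{5} = 2·v_{6} ; sig = (2; 2)

so the primitive-relation signature multiset is
[(2; —), (2; —), (2; 1), (2; 1), (2; 1), (2; 1), (2; 1), (2; 1), (2; 2)]


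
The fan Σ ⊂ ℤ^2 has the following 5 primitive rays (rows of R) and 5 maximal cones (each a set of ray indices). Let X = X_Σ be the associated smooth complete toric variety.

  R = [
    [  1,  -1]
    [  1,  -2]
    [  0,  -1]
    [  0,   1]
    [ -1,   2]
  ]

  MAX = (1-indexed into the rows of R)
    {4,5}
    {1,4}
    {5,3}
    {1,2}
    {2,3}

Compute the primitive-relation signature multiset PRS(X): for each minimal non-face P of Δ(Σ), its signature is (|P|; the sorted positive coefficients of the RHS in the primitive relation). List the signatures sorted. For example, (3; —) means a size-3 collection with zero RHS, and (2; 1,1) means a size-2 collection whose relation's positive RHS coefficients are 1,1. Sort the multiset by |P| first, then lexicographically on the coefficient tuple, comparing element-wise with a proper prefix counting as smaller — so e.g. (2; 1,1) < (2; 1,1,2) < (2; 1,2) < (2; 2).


5 minimal non-faces of Δ(Σ) (on 5 rays):

  P = {2,5}:  v_{2} + v_{5} = 0  →  sig = (2; —)
  P = {3,4}:  v_{3} + v_{4} = 0  →  sig = (2; —)
  P = {1,3}:  v_{1} + v_{3} = v_{2}  →  sig = (2; 1)
  P = {1,5}:  v_{1} + v_{5} = v_{4}  →  sig = (2; 1)
  P = {2,4}:  v_{2} + v_{4} = v_{1}  →  sig = (2; 1)

Hence PRS(X_Σ) =
[(2; —), (2; —), (2; 1), (2; 1), (2; 1)]


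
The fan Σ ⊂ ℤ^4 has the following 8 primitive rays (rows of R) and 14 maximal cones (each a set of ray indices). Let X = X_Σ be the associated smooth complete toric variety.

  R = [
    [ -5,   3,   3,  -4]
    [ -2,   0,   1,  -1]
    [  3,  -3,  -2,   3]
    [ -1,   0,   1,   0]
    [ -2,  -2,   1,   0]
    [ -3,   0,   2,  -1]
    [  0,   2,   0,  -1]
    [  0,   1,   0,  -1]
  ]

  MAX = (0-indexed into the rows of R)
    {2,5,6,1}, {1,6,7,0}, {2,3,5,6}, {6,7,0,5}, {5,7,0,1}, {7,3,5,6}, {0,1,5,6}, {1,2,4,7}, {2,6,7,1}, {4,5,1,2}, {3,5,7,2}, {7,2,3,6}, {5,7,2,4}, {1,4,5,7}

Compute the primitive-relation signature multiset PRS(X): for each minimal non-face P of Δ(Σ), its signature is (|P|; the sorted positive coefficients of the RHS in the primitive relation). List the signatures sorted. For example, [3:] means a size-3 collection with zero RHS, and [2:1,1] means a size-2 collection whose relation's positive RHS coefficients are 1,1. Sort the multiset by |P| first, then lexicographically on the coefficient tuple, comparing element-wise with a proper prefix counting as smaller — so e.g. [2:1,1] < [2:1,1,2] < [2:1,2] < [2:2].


Primitive collections (9):

  P = {0,2}:  v_{0} + v_{2} = v_{1}  so sig = [2:1]
  P = {1,3}:  v_{1} + v_{3} = v_{5}  so sig = [2:1]
  P = {4,6}:  v_{4} + v_{6} = v_{1}  so sig = [2:1]
  P = {0,3}:  v_{0} + v_{3} = 2·v_{5} + v_{6} + v_{7}  so sig = [2:1,1,2]
  P = {0,4}:  v_{0} + v_{4} = 2·v_{1} + v_{5} + v_{7}  so sig = [2:1,1,2]
  P = {3,4}:  v_{3} + v_{4} = v_{2} + 2·v_{5} + v_{7}  so sig = [2:1,1,2]
  P = {2,5,6,7}:  v_{2} + v_{5} + v_{6} + v_{7} = 0  so sig = [4:]
  P = {1,2,5,7}:  v_{1} + v_{2} + v_{5} + v_{7} = v_{4}  so sig = [4:1]
  P = {1,5,6,7}:  v_{1} + v_{5} + v_{6} + v_{7} = v_{0}  so sig = [4:1]

Hence PRS(X_Σ) =
    |P|=2: 6 collections, coeffs (1), (1), (1), (1,1,2), (1,1,2), (1,1,2)
    |P|=4: 3 collections, coeffs (), (1), (1)


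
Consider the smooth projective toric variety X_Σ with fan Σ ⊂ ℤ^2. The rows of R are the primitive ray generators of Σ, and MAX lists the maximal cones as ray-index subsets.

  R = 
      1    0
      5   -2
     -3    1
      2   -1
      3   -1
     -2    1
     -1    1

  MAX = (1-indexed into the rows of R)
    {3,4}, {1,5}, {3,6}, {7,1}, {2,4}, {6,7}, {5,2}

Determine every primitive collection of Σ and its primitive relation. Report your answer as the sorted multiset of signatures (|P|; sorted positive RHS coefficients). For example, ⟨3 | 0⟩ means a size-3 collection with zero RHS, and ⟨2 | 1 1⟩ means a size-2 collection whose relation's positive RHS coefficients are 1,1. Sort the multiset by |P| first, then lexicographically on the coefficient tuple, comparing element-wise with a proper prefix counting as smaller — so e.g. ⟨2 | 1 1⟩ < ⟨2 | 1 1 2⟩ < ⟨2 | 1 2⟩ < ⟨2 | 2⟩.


14 collections generate NE(X_Σ); each relation:

  P={3,5}:  v_{3} + v_{5} = 0  →  sig = ⟨2 | 0⟩
  P={4,6}:  v_{4} + v_{6} = 0  →  sig = ⟨2 | 0⟩
  P={1,3}:  v_{1} + v_{3} = v_{6}  →  sig = ⟨2 | 1⟩
  P={1,4}:  v_{1} + v_{4} = v_{5}  →  sig = ⟨2 | 1⟩
  P={1,6}:  v_{1} + v_{6} = v_{7}  →  sig = ⟨2 | 1⟩
  P={2,3}:  v_{2} + v_{3} = v_{4}  →  sig = ⟨2 | 1⟩
  P={2,6}:  v_{2} + v_{6} = v_{5}  →  sig = ⟨2 | 1⟩
  P={4,5}:  v_{4} + v_{5} = v_{2}  →  sig = ⟨2 | 1⟩
  P={4,7}:  v_{4} + v_{7} = v_{1}  →  sig = ⟨2 | 1⟩
  P={5,6}:  v_{5} + v_{6} = v_{1}  →  sig = ⟨2 | 1⟩
  P={2,7}:  v_{2} + v_{7} = v_{1} + v_{5}  →  sig = ⟨2 | 1 1⟩
  P={1,2}:  v_{1} + v_{2} = 2·v_{5}  →  sig = ⟨2 | 2⟩
  P={3,7}:  v_{3} + v_{7} = 2·v_{6}  →  sig = ⟨2 | 2⟩
  P={5,7}:  v_{5} + v_{7} = 2·v_{1}  →  sig = ⟨2 | 2⟩

so the primitive-relation signature multiset is
[⟨2 | 0⟩, ⟨2 | 0⟩, ⟨2 | 1⟩, ⟨2 | 1⟩, ⟨2 | 1⟩, ⟨2 | 1⟩, ⟨2 | 1⟩, ⟨2 | 1⟩, ⟨2 | 1⟩, ⟨2 | 1⟩, ⟨2 | 1 1⟩, ⟨2 | 2⟩, ⟨2 | 2⟩, ⟨2 | 2⟩]


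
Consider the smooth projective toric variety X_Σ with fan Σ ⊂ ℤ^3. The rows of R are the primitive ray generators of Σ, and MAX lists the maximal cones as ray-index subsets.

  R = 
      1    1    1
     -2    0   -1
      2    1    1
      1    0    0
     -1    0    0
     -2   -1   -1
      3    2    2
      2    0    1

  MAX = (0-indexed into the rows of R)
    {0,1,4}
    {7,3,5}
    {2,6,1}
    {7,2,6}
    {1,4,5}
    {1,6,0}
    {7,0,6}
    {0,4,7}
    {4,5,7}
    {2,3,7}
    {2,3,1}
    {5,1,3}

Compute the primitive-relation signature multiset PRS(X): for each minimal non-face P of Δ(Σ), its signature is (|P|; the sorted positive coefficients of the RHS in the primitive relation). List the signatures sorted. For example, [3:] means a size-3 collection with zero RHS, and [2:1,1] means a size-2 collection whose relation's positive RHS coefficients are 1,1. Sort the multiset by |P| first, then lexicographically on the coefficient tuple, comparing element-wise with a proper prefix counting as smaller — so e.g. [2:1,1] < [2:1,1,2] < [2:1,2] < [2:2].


10 minimal non-faces of Δ(Σ) (on 8 rays):

  P = {1,7}:  v_{1} + v_{7} = 0  so sig = [2:]
  P = {2,5}:  v_{2} + v_{5} = 0  so sig = [2:]
  P = {3,4}:  v_{3} + v_{4} = 0  so sig = [2:]
  P = {0,2}:  v_{0} + v_{2} = v_{6}  so sig = [2:1]
  P = {0,3}:  v_{0} + v_{3} = v_{2}  so sig = [2:1]
  P = {0,5}:  v_{0} + v_{5} = v_{4}  so sig = [2:1]
  P = {2,4}:  v_{2} + v_{4} = v_{0}  so sig = [2:1]
  P = {5,6}:  v_{5} + v_{6} = v_{0}  so sig = [2:1]
  P = {3,6}:  v_{3} + v_{6} = 2·v_{2}  so sig = [2:2]
  P = {4,6}:  v_{4} + v_{6} = 2·v_{0}  so sig = [2:2]

so the primitive-relation signature multiset is
[[2:], [2:], [2:], [2:1], [2:1], [2:1], [2:1], [2:1], [2:2], [2:2]]


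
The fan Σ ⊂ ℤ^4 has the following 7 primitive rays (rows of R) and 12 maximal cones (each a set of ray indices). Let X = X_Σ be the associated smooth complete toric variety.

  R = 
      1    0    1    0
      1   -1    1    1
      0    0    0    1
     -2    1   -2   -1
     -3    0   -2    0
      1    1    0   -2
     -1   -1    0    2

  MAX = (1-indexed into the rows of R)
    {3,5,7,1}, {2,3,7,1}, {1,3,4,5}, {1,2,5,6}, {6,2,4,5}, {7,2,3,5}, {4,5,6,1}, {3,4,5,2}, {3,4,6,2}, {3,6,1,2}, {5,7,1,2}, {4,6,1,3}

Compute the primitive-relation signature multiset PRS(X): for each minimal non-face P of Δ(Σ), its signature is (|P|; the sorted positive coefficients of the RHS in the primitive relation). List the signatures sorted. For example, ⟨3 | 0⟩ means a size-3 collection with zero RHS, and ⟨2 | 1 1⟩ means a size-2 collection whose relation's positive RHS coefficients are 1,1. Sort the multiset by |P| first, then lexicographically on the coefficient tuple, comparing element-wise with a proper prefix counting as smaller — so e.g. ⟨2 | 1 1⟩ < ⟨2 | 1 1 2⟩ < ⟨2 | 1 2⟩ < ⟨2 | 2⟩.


5 collections generate NE(X_Σ); each relation:

  {6,7}:  v_{6} + v_{7} = 0  ⇒ sig = ⟨2 | 0⟩
  {4,7}:  v_{4} + v_{7} = v_{3} + v_{5}  ⇒ sig = ⟨2 | 1 1⟩
  {1,2,4}:  v_{1} + v_{2} + v_{4} = 0  ⇒ sig = ⟨3 | 0⟩
  {3,5,6}:  v_{3} + v_{5} + v_{6} = v_{4}  ⇒ sig = ⟨3 | 1⟩
  {1,2,3,5}:  v_{1} + v_{2} + v_{3} + v_{5} = v_{7}  ⇒ sig = ⟨4 | 1⟩

Hence PRS(X_Σ) =
{ ⟨2 | 0⟩,  ⟨2 | 1 1⟩,  ⟨3 | 0⟩,  ⟨3 | 1⟩,  ⟨4 | 1⟩ }


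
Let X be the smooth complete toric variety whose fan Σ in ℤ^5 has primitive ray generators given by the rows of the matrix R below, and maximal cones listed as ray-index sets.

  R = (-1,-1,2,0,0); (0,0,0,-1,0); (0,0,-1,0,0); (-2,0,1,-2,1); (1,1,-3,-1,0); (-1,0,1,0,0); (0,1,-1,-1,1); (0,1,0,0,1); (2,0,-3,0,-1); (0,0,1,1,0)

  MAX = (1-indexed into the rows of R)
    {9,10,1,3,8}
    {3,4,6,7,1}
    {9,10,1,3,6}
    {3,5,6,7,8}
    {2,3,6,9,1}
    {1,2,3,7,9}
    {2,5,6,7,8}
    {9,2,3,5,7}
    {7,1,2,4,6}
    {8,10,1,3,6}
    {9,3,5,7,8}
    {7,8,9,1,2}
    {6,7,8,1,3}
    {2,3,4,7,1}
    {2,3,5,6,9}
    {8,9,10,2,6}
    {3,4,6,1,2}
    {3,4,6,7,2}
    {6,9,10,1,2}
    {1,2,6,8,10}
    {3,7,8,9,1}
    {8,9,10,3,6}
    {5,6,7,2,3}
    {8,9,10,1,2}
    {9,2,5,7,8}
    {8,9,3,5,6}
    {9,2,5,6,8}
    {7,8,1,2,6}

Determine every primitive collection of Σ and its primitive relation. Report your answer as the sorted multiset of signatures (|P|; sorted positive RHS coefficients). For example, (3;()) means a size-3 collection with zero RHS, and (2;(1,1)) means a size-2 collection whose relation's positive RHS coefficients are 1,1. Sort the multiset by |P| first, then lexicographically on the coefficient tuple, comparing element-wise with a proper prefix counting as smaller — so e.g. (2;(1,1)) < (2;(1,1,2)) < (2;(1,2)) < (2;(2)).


Δ(Σ) — 10 vertices, 12 min non-faces:

  {7,10}:  v_{7} + v_{10} = v_{8}  →  sig = (2;(1))
  {1,5}:  v_{1} + v_{5} = v_{2} + v_{3}  →  sig = (2;(1,1))
  {4,10}:  v_{4} + v_{10} = v_{1} + v_{6} + v_{7}  →  sig = (2;(1,1,1))
  {5,10}:  v_{5} + v_{10} = v_{6} + v_{8} + v_{9}  →  sig = (2;(1,1,1))
  {4,8}:  v_{4} + v_{8} = v_{1} + v_{6} + 2·v_{7}  →  sig = (2;(1,1,2))
  {4,5}:  v_{4} + v_{5} = 2·v_{2} + 2·v_{3} + v_{6} + v_{7}  →  sig = (2;(1,1,2,2))
  {4,9}:  v_{4} + v_{9} = 2·v_{2} + 2·v_{3}  →  sig = (2;(2,2))
  {2,3,10}:  v_{2} + v_{3} + v_{10} = 0  →  sig = (3;())
  {2,3,8}:  v_{2} + v_{3} + v_{8} = v_{7}  →  sig = (3;(1))
  {6,7,9}:  v_{6} + v_{7} + v_{9} = v_{5}  →  sig = (3;(1))
  {1,6,8,9}:  v_{1} + v_{6} + v_{8} + v_{9} = 0  →  sig = (4;())
  {1,2,3,6,7}:  v_{1} + v_{2} + v_{3} + v_{6} + v_{7} = v_{4}  →  sig = (5;(1))

Sorted signature multiset PRS(X):
    (2;(1))
    (2;(1,1))
    (2;(1,1,1))
    (2;(1,1,1))
    (2;(1,1,2))
    (2;(1,1,2,2))
    (2;(2,2))
    (3;())
    (3;(1))
    (3;(1))
    (4;())
    (5;(1))


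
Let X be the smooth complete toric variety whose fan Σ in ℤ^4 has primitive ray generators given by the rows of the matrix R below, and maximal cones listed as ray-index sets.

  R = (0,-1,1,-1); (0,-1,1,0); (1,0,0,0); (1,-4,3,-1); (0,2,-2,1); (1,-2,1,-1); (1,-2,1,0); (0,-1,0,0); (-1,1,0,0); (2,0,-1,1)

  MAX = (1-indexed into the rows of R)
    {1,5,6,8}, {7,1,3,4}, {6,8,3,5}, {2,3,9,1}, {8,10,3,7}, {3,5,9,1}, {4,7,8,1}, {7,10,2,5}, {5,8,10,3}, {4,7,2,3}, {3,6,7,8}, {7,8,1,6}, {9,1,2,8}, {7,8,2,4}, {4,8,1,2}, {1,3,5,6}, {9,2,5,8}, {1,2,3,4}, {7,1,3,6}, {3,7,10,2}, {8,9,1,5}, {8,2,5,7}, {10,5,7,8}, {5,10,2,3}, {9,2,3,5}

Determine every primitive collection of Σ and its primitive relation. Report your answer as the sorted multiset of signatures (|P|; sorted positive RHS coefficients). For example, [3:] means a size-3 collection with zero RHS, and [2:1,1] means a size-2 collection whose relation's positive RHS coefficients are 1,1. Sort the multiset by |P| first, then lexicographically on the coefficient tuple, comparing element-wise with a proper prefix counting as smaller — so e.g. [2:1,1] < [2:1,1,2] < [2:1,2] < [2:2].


The 20 primitive collections of Σ (r=10, n=4):

  P={4,5}:  v_{4} + v_{5} = v_{7} ; sig = [2:1]
  P={6,9}:  v_{6} + v_{9} = v_{1} ; sig = [2:1]
  P={7,9}:  v_{7} + v_{9} = v_{2} ; sig = [2:1]
  P={2,6}:  v_{2} + v_{6} = v_{1} + v_{7} ; sig = [2:1,1]
  P={9,10}:  v_{9} + v_{10} = v_{2} + v_{3} + v_{5} ; sig = [2:1,1,1]
  P={1,10}:  v_{1} + v_{10} = 2·v_{3} + v_{8} ; sig = [2:1,2]
  P={4,9}:  v_{4} + v_{9} = v_{1} + 2·v_{2} ; sig = [2:1,2]
  P={4,10}:  v_{4} + v_{10} = v_{3} + 2·v_{7} ; sig = [2:1,2]
  P={4,6}:  v_{4} + v_{6} = 2·v_{1} + 2·v_{7} ; sig = [2:2,2]
  P={6,10}:  v_{6} + v_{10} = 3·v_{3} + 2·v_{8} ; sig = [2:2,3]
  P={1,2,5}:  v_{1} + v_{2} + v_{5} = 0 ; sig = [3:]
  P={3,8,9}:  v_{3} + v_{8} + v_{9} = 0 ; sig = [3:]
  P={1,2,7}:  v_{1} + v_{2} + v_{7} = v_{4} ; sig = [3:1]
  P={1,3,8}:  v_{1} + v_{3} + v_{8} = v_{6} ; sig = [3:1]
  P={2,3,8}:  v_{2} + v_{3} + v_{8} = v_{7} ; sig = [3:1]
  P={3,5,7}:  v_{3} + v_{5} + v_{7} = v_{10} ; sig = [3:1]
  P={1,5,7}:  v_{1} + v_{5} + v_{7} = v_{3} + v_{8} ; sig = [3:1,1]
  P={2,8,10}:  v_{2} + v_{8} + v_{10} = v_{5} + 2·v_{7} ; sig = [3:1,2]
  P={3,4,8}:  v_{3} + v_{4} + v_{8} = v_{1} + 2·v_{7} ; sig = [3:1,2]
  P={5,6,7}:  v_{5} + v_{6} + v_{7} = 2·v_{3} + 2·v_{8} ; sig = [3:2,2]

Sorted signature multiset PRS(X):
[[2:1], [2:1], [2:1], [2:1,1], [2:1,1,1], [2:1,2], [2:1,2], [2:1,2], [2:2,2], [2:2,3], [3:], [3:], [3:1], [3:1], [3:1], [3:1], [3:1,1], [3:1,2], [3:1,2], [3:2,2]]


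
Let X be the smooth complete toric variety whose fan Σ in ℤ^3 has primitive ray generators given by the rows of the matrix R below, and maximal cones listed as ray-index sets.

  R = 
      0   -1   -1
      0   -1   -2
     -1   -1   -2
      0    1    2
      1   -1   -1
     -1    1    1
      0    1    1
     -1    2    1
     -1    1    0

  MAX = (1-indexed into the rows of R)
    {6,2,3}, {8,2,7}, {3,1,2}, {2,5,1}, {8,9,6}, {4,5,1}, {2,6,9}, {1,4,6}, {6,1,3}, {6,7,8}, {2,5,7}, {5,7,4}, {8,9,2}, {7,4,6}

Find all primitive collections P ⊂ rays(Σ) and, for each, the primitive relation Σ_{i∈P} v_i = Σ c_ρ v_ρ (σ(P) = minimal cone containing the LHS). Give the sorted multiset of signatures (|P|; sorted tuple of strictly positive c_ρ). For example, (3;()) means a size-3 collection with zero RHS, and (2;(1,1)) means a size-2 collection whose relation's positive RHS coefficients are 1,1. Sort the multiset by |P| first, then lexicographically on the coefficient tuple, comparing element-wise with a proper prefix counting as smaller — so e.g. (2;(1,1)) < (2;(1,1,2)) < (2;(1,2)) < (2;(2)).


18 collections generate NE(X_Σ); each relation:

  P={1,7}:  v_{1} + v_{7} = 0  ⟹  sig = (2;())
  P={2,4}:  v_{2} + v_{4} = 0  ⟹  sig = (2;())
  P={5,6}:  v_{5} + v_{6} = 0  ⟹  sig = (2;())
  P={1,8}:  v_{1} + v_{8} = v_{9}  ⟹  sig = (2;(1))
  P={7,9}:  v_{7} + v_{9} = v_{8}  ⟹  sig = (2;(1))
  P={1,9}:  v_{1} + v_{9} = v_{2} + v_{6}  ⟹  sig = (2;(1,1))
  P={3,4}:  v_{3} + v_{4} = v_{1} + v_{6}  ⟹  sig = (2;(1,1))
  P={3,5}:  v_{3} + v_{5} = v_{1} + v_{2}  ⟹  sig = (2;(1,1))
  P={3,7}:  v_{3} + v_{7} = v_{2} + v_{6}  ⟹  sig = (2;(1,1))
  P={4,9}:  v_{4} + v_{9} = v_{6} + v_{7}  ⟹  sig = (2;(1,1))
  P={5,9}:  v_{5} + v_{9} = v_{2} + v_{7}  ⟹  sig = (2;(1,1))
  P={3,8}:  v_{3} + v_{8} = v_{2} + v_{6} + v_{9}  ⟹  sig = (2;(1,1,1))
  P={4,8}:  v_{4} + v_{8} = v_{6} + 2·v_{7}  ⟹  sig = (2;(1,2))
  P={5,8}:  v_{5} + v_{8} = v_{2} + 2·v_{7}  ⟹  sig = (2;(1,2))
  P={3,9}:  v_{3} + v_{9} = 2·v_{2} + 2·v_{6}  ⟹  sig = (2;(2,2))
  P={1,2,6}:  v_{1} + v_{2} + v_{6} = v_{3}  ⟹  sig = (3;(1))
  P={2,6,7}:  v_{2} + v_{6} + v_{7} = v_{9}  ⟹  sig = (3;(1))
  P={2,6,8}:  v_{2} + v_{6} + v_{8} = 2·v_{9}  ⟹  sig = (3;(2))

so the primitive-relation signature multiset is
    (2;())
    (2;())
    (2;())
    (2;(1))
    (2;(1))
    (2;(1,1))
    (2;(1,1))
    (2;(1,1))
    (2;(1,1))
    (2;(1,1))
    (2;(1,1))
    (2;(1,1,1))
    (2;(1,2))
    (2;(1,2))
    (2;(2,2))
    (3;(1))
    (3;(1))
    (3;(2))


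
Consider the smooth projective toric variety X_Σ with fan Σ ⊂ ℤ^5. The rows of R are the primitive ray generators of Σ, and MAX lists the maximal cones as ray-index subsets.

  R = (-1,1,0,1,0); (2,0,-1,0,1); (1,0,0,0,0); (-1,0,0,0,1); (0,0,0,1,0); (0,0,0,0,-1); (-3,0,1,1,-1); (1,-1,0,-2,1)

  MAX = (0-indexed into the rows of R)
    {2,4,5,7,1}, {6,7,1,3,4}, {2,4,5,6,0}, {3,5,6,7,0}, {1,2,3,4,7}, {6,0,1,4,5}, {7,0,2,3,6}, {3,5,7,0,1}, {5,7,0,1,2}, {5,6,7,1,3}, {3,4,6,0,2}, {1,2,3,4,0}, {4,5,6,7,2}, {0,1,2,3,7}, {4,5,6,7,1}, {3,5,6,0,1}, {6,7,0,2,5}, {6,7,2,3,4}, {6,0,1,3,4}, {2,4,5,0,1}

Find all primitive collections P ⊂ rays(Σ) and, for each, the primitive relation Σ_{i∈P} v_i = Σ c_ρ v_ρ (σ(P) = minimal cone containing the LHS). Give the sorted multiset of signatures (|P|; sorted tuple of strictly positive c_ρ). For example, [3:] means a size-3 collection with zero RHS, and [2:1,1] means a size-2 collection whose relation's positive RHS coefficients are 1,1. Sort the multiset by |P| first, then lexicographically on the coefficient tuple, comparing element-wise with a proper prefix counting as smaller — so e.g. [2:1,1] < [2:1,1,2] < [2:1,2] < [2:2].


Primitive collections (5):

  P = {2,3,5}:  v_{2} + v_{3} + v_{5} = 0  →  sig = [3:]
  P = {1,2,6}:  v_{1} + v_{2} + v_{6} = v_{4}  →  sig = [3:1]
  P = {0,4,7}:  v_{0} + v_{4} + v_{7} = v_{2} + v_{3}  →  sig = [3:1,1]
  P = {3,4,5}:  v_{3} + v_{4} + v_{5} = v_{1} + v_{6}  →  sig = [3:1,1]
  P = {0,1,6,7}:  v_{0} + v_{1} + v_{6} + v_{7} = v_{3}  →  sig = [4:1]

Sorted signature multiset PRS(X):
[[3:], [3:1], [3:1,1], [3:1,1], [4:1]]
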